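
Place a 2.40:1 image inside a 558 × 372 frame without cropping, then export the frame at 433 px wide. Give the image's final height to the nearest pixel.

180 px

Fitted into 558×372, the image spans the width; its height is 558 / 2.400 ≈ 232.50 px.
Scaling 558 → 433 is ×0.7760, so the height becomes 232.50 × 0.7760 ≈ 180.42 px.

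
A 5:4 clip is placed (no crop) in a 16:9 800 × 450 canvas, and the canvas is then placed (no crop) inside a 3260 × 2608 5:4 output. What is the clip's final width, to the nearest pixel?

5:4 in 800×450: fills the height, so the clip is 562.50 × 450.00.
The 16:9 canvas is width-limited in 3260×2608, giving 3260.00 × 1833.75; scale factor 4.0750.
So the clip's width is 562.50 × 4.0750 ≈ 2292.19.

2292 px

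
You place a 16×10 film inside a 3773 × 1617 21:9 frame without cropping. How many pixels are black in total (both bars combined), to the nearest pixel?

16×10 is narrower than 21:9, so it spans the full height.
That makes the image 2587.2000 px wide (1617 × 16/10).
3773 − 2587.2000 = 1185.8000 px of bars.
Bar area = 1185.8000 × 1617 ≈ 1917439 px.

1917439 pixels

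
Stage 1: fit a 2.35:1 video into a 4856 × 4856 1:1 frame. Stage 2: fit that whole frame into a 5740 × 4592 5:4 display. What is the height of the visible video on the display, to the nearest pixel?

1954 px

Inside the 4856×4856 canvas the video is width-limited at 4856.00 × 2066.38.
The 1:1 canvas is height-limited in 5740×4592, giving 4592.00 × 4592.00; scale factor 0.9456.
The video scales with it: height 2066.38 × 0.9456 ≈ 1954.04.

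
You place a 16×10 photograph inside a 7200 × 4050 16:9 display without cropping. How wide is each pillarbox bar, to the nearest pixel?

16×10 (1.600) < 16:9 (1.778), so the photograph fills the height.
Content width = 4050 × 16/10 ≈ 6480.00 px.
Leftover width: 7200 − 6480.00 = 720.00 px → 360.00 each side.

360 px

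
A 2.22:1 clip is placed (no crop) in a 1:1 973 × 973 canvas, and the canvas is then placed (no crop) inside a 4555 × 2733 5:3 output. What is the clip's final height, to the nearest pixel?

1231 px

Inside the 973×973 canvas the clip is width-limited at 973.00 × 438.29.
1:1 in 4555×2733: fills the height, so the intermediate becomes 2733.00 × 2733.00 — a scale of ×2.8088.
So the clip's height is 438.29 × 2.8088 ≈ 1231.08.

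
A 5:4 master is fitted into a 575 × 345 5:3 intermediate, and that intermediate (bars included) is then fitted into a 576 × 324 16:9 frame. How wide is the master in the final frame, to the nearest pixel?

405 px

Inside the 575×345 canvas the master is height-limited at 431.25 × 345.00.
5:3 in 576×324: fills the height, so the intermediate becomes 540.00 × 324.00 — a scale of ×0.9391.
Applying the same ×0.9391: 431.25 → 405.00.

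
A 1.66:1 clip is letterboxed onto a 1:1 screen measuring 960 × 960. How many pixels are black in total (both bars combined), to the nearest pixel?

366419 pixels

1.66:1 (1.660) > 1:1 (1.000), so the clip fills the width.
Content height = 960 / 1.660 ≈ 578.3133 px.
960 − 578.3133 = 381.6867 px of bars.
That's 381.6867 × 960 ≈ 366419 black pixels.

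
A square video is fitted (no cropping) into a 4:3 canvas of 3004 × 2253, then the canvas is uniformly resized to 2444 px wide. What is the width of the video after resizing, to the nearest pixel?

1833 px

At 3004×2253 the video is height-limited, so width = 2253 × 1/1 ≈ 2253.00 px.
Resizing to 2444 px wide multiplies everything by 0.8136: 2253.00 → 1833.00 px.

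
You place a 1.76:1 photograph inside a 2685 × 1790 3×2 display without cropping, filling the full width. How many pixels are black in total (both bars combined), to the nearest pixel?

709999 pixels

Content height = 2685 / 1.760 ≈ 1525.5682 px.
1790 − 1525.5682 = 264.4318 px of bars.
Bar area = 264.4318 × 2685 ≈ 709999 px.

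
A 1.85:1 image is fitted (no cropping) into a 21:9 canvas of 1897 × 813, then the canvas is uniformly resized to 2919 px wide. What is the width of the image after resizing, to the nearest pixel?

In the 1897×813 frame the image fills the height: width = 813 × 1.850 ≈ 1504.05 px.
Scaling 1897 → 2919 is ×1.5387, so the width becomes 1504.05 × 1.5387 ≈ 2314.35 px.

2314 px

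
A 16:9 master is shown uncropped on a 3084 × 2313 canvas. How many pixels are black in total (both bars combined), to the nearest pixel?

Since 1.778 > 1.333, the master is width-limited.
That makes the image 1734.7500 px tall (3084 × 9/16).
Leftover height: 2313 − 1734.7500 = 578.2500 px.
Across the 3084-px span: 578.2500 × 3084 ≈ 1783323 px.

1783323 pixels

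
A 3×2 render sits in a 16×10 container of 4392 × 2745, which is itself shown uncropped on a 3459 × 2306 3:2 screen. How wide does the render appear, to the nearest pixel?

3243 px

3×2 in 4392×2745: fills the height, so the render is 4117.50 × 2745.00.
Second fit — the 16×10 canvas into 3459×2306 spans the width: 3459.00 × 2161.88 (×0.7876 from 4392×2745).
The render scales with it: width 4117.50 × 0.7876 ≈ 3242.81.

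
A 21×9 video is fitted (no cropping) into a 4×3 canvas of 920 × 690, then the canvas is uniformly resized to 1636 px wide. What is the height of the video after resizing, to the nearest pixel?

Fitted into 920×690, the video spans the width; its height is 920 × 9/21 ≈ 394.29 px.
Resizing to 1636 px wide multiplies everything by 1.7783: 394.29 → 701.14 px.

701 px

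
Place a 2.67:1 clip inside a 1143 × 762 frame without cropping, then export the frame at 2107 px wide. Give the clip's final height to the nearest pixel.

789 px

In the 1143×762 frame the clip fills the width: height = 1143 / 2.670 ≈ 428.09 px.
Resizing to 2107 px wide multiplies everything by 1.8434: 428.09 → 789.14 px.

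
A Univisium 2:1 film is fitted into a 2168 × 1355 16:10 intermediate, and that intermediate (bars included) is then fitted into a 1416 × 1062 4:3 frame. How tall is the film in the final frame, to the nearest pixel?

Univisium 2:1 in 2168×1355: fills the width, so the film is 2168.00 × 1084.00.
The 16:10 canvas is width-limited in 1416×1062, giving 1416.00 × 885.00; scale factor 0.6531.
The film scales with it: height 1084.00 × 0.6531 ≈ 708.00.

708 px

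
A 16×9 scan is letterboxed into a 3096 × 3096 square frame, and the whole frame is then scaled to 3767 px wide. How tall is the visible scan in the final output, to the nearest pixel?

2119 px

Fitted into 3096×3096, the scan spans the width; its height is 3096 × 9/16 ≈ 1741.50 px.
The frame scales by 3767/3096 = 1.2167; 1741.50 × 1.2167 ≈ 2118.94 px.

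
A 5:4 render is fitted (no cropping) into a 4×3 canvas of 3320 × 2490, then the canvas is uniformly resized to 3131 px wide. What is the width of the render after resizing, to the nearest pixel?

2935 px

At 3320×2490 the render is height-limited, so width = 2490 × 5/4 ≈ 3112.50 px.
Scaling 3320 → 3131 is ×0.9431, so the width becomes 3112.50 × 0.9431 ≈ 2935.31 px.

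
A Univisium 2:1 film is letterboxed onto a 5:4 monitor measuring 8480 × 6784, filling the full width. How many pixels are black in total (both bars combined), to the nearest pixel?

That makes the image 4240.0000 px tall (8480 × 1/2).
6784 − 4240.0000 = 2544.0000 px of bars.
That's 2544.0000 × 8480 ≈ 21573120 black pixels.

21573120 pixels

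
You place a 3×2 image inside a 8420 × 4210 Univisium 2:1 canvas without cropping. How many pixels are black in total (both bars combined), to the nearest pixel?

8862050 pixels

Since 1.500 < 2.000, the image is height-limited.
That makes the image 6315.0000 px wide (4210 × 3/2).
Leftover width: 8420 − 6315.0000 = 2105.0000 px.
That's 2105.0000 × 4210 ≈ 8862050 black pixels.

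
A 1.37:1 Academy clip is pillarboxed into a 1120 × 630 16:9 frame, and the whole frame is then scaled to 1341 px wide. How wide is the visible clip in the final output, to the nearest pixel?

1033 px

In the 1120×630 frame the clip fills the height: width = 630 × 1.370 ≈ 863.10 px.
Scaling 1120 → 1341 is ×1.1973, so the width becomes 863.10 × 1.1973 ≈ 1033.41 px.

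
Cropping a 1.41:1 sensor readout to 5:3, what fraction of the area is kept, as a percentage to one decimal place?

5:3 is wider than 1.41:1, so the crop keeps the full width and trims the height.
(1.410)/(1.667) ≈ 0.846 of the area survives.

84.6%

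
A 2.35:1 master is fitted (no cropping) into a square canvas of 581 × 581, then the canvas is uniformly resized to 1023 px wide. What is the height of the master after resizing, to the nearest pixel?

435 px

Fitted into 581×581, the master spans the width; its height is 581 / 2.350 ≈ 247.23 px.
Resizing to 1023 px wide multiplies everything by 1.7608: 247.23 → 435.32 px.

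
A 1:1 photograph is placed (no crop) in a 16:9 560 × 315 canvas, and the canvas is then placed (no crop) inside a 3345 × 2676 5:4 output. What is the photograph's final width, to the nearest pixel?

1:1 in 560×315: fills the height, so the photograph is 315.00 × 315.00.
The 16:9 canvas is width-limited in 3345×2676, giving 3345.00 × 1881.56; scale factor 5.9732.
The photograph scales with it: width 315.00 × 5.9732 ≈ 1881.56.

1882 px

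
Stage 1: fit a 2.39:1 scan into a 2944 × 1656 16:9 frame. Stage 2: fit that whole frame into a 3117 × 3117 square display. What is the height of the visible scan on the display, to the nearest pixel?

1304 px

First fit — 2.39:1 into 2944×1656 spans the width: 2944.00 × 1231.80.
Second fit — the 16:9 canvas into 3117×3117 spans the width: 3117.00 × 1753.31 (×1.0588 from 2944×1656).
The scan scales with it: height 1231.80 × 1.0588 ≈ 1304.18.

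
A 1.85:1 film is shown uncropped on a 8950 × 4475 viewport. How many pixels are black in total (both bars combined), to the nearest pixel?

1.85:1 is narrower than Univisium 2:1, so it spans the full height.
That makes the image 8278.7500 px wide (4475 × 1.850).
8950 − 8278.7500 = 671.2500 px of bars.
Bar area = 671.2500 × 4475 ≈ 3003844 px.

3003844 pixels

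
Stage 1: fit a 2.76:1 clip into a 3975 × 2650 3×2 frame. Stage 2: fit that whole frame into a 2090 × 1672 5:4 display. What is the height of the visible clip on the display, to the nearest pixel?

2.76:1 in 3975×2650: fills the width, so the clip is 3975.00 × 1440.22.
The 3×2 canvas is width-limited in 2090×1672, giving 2090.00 × 1393.33; scale factor 0.5258.
Applying the same ×0.5258: 1440.22 → 757.25.

757 px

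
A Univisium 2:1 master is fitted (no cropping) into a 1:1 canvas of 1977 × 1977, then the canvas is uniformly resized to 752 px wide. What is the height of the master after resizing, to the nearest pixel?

At 1977×1977 the master is width-limited, so height = 1977 × 1/2 ≈ 988.50 px.
The frame scales by 752/1977 = 0.3804; 988.50 × 0.3804 ≈ 376.00 px.

376 px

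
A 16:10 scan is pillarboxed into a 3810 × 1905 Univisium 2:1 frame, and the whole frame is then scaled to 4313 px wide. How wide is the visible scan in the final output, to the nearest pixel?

Fitted into 3810×1905, the scan spans the height; its width is 1905 × 16/10 ≈ 3048.00 px.
Scaling 3810 → 4313 is ×1.1320, so the width becomes 3048.00 × 1.1320 ≈ 3450.40 px.

3450 px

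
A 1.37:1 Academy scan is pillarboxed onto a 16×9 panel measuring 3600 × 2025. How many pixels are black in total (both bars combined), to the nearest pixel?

1672144 pixels

1.37:1 Academy (1.370) < 16×9 (1.778), so the scan fills the height.
Content width = 2025 × 1.370 ≈ 2774.2500 px.
3600 − 2774.2500 = 825.7500 px of bars.
Bar area = 825.7500 × 2025 ≈ 1672144 px.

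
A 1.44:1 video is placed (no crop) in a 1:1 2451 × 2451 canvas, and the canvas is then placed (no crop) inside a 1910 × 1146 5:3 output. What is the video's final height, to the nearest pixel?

796 px

Inside the 2451×2451 canvas the video is width-limited at 2451.00 × 1702.08.
1:1 in 1910×1146: fills the height, so the intermediate becomes 1146.00 × 1146.00 — a scale of ×0.4676.
The video scales with it: height 1702.08 × 0.4676 ≈ 795.83.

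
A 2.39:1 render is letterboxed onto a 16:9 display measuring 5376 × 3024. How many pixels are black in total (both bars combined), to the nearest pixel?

4164398 pixels

2.39:1 is wider than 16:9, so it spans the full width.
Content height = 5376 / 2.390 ≈ 2249.3724 px.
3024 − 2249.3724 = 774.6276 px of bars.
Bar area = 774.6276 × 5376 ≈ 4164398 px.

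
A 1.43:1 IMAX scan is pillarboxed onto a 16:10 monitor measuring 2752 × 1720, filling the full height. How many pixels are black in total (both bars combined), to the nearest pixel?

Content width = 1720 × 1.430 ≈ 2459.6000 px.
Black = 2752 − 2459.6000 = 292.4000 px.
Bar area = 292.4000 × 1720 ≈ 502928 px.

502928 pixels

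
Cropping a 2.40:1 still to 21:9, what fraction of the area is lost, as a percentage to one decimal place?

2.8%

21:9 is narrower than 2.40:1, so the crop keeps the full height and trims the width.
(2.333)/(2.400) ≈ 0.972 of the area survives, leaving 2.78% discarded.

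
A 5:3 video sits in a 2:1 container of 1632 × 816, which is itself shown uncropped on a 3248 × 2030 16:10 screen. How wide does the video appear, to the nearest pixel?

2707 px

5:3 in 1632×816: fills the height, so the video is 1360.00 × 816.00.
Second fit — the 2:1 canvas into 3248×2030 spans the width: 3248.00 × 1624.00 (×1.9902 from 1632×816).
The video scales with it: width 1360.00 × 1.9902 ≈ 2706.67.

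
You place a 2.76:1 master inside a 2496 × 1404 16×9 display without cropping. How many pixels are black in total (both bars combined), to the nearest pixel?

1247132 pixels

2.76:1 (2.760) > 16×9 (1.778), so the master fills the width.
Content height = 2496 / 2.760 ≈ 904.3478 px.
Leftover height: 1404 − 904.3478 = 499.6522 px.
That's 499.6522 × 2496 ≈ 1247132 black pixels.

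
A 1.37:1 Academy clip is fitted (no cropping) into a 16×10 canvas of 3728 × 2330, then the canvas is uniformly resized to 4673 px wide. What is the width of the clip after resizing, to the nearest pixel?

4001 px

At 3728×2330 the clip is height-limited, so width = 2330 × 1.370 ≈ 3192.10 px.
Resizing to 4673 px wide multiplies everything by 1.2535: 3192.10 → 4001.26 px.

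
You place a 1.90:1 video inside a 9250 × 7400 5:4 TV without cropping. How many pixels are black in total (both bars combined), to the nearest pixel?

1.90:1 is wider than 5:4, so it spans the full width.
The video is 9250 / 1.900 ≈ 4868.4211 px tall.
Black = 7400 − 4868.4211 = 2531.5789 px.
That's 2531.5789 × 9250 ≈ 23417105 black pixels.

23417105 pixels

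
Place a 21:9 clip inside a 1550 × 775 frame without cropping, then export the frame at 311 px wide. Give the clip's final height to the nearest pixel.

133 px

In the 1550×775 frame the clip fills the width: height = 1550 × 9/21 ≈ 664.29 px.
Resizing to 311 px wide multiplies everything by 0.2006: 664.29 → 133.29 px.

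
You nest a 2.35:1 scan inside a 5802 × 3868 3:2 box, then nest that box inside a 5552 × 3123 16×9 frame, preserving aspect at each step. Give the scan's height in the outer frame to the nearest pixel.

1993 px

Inside the 5802×3868 canvas the scan is width-limited at 5802.00 × 2468.94.
3:2 in 5552×3123: fills the height, so the intermediate becomes 4684.50 × 3123.00 — a scale of ×0.8074.
So the scan's height is 2468.94 × 0.8074 ≈ 1993.40.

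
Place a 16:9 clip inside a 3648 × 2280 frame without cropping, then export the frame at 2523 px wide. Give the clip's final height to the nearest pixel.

In the 3648×2280 frame the clip fills the width: height = 3648 × 9/16 ≈ 2052.00 px.
Scaling 3648 → 2523 is ×0.6916, so the height becomes 2052.00 × 0.6916 ≈ 1419.19 px.

1419 px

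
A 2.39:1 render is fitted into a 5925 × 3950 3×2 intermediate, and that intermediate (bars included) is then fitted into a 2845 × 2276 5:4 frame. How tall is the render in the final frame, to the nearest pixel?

1190 px

2.39:1 in 5925×3950: fills the width, so the render is 5925.00 × 2479.08.
Second fit — the 3×2 canvas into 2845×2276 spans the width: 2845.00 × 1896.67 (×0.4802 from 5925×3950).
Applying the same ×0.4802: 2479.08 → 1190.38.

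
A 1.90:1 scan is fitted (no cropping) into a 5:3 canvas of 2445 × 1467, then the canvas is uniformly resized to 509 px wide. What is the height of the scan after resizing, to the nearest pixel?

268 px

At 2445×1467 the scan is width-limited, so height = 2445 / 1.900 ≈ 1286.84 px.
Resizing to 509 px wide multiplies everything by 0.2082: 1286.84 → 267.89 px.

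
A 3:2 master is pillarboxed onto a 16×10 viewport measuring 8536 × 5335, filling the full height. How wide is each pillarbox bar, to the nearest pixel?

267 px

Content width = 5335 × 3/2 ≈ 8002.50 px.
Black = 8536 − 8002.50 = 533.50 px, or 266.75 per bar.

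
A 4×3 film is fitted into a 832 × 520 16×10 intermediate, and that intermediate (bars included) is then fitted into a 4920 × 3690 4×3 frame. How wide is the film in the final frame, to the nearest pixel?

4100 px

4×3 in 832×520: fills the height, so the film is 693.33 × 520.00.
The 16×10 canvas is width-limited in 4920×3690, giving 4920.00 × 3075.00; scale factor 5.9135.
The film scales with it: width 693.33 × 5.9135 ≈ 4100.00.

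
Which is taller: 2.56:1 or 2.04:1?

2.04:1

2.56 and 2.04; 2.56 > 2.04. The smaller width-to-height ratio is the taller frame.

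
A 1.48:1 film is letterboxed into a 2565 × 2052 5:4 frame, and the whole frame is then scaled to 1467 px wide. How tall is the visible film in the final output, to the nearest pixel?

991 px

At 2565×2052 the film is width-limited, so height = 2565 / 1.480 ≈ 1733.11 px.
The frame scales by 1467/2565 = 0.5719; 1733.11 × 0.5719 ≈ 991.22 px.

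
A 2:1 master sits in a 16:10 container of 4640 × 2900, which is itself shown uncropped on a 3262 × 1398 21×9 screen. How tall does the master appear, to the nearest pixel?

1118 px

First fit — 2:1 into 4640×2900 spans the width: 4640.00 × 2320.00.
The 16:10 canvas is height-limited in 3262×1398, giving 2236.80 × 1398.00; scale factor 0.4821.
So the master's height is 2320.00 × 0.4821 ≈ 1118.40.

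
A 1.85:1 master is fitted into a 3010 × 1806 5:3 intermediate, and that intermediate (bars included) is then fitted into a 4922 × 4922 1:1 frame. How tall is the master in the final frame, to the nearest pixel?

2661 px

Inside the 3010×1806 canvas the master is width-limited at 3010.00 × 1627.03.
The 5:3 canvas is width-limited in 4922×4922, giving 4922.00 × 2953.20; scale factor 1.6352.
The master scales with it: height 1627.03 × 1.6352 ≈ 2660.54.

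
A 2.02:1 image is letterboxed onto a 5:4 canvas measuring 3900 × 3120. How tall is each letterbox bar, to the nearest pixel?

595 px

Since 2.020 > 1.250, the image is width-limited.
The image is 3900 / 2.020 ≈ 1930.69 px tall.
Black = 3120 − 1930.69 = 1189.31 px, or 594.65 per bar.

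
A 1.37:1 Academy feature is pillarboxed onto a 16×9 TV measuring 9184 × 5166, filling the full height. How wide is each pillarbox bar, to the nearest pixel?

1053 px

The feature is 5166 × 1.370 ≈ 7077.42 px wide.
9184 − 7077.42 = 2106.58 px of bars (1053.29 each).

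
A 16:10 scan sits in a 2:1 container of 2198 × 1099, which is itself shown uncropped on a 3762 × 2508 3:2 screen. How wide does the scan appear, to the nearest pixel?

Inside the 2198×1099 canvas the scan is height-limited at 1758.40 × 1099.00.
The 2:1 canvas is width-limited in 3762×2508, giving 3762.00 × 1881.00; scale factor 1.7116.
The scan scales with it: width 1758.40 × 1.7116 ≈ 3009.60.

3010 px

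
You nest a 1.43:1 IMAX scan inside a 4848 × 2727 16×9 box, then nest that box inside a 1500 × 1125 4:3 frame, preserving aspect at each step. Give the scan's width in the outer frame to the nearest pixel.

1207 px

1.43:1 IMAX in 4848×2727: fills the height, so the scan is 3899.61 × 2727.00.
16×9 in 1500×1125: fills the width, so the intermediate becomes 1500.00 × 843.75 — a scale of ×0.3094.
So the scan's width is 3899.61 × 0.3094 ≈ 1206.56.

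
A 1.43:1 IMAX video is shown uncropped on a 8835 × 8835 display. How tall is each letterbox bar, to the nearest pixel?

1328 px

Since 1.430 > 1.000, the video is width-limited.
That makes the image 6178.32 px tall (8835 / 1.430).
Black = 8835 − 6178.32 = 2656.68 px, or 1328.34 per bar.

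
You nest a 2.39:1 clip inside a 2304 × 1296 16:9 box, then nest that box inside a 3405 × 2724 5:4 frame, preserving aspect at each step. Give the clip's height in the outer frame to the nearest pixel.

1425 px

First fit — 2.39:1 into 2304×1296 spans the width: 2304.00 × 964.02.
16:9 in 3405×2724: fills the width, so the intermediate becomes 3405.00 × 1915.31 — a scale of ×1.4779.
So the clip's height is 964.02 × 1.4779 ≈ 1424.69.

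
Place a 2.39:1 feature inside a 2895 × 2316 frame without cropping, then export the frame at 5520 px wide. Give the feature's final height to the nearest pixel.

2310 px

Fitted into 2895×2316, the feature spans the width; its height is 2895 / 2.390 ≈ 1211.30 px.
Resizing to 5520 px wide multiplies everything by 1.9067: 1211.30 → 2309.62 px.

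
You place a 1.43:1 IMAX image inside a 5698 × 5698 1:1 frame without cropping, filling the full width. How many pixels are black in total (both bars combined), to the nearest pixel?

9762866 pixels

Content height = 5698 / 1.430 ≈ 3984.6154 px.
Black = 5698 − 3984.6154 = 1713.3846 px.
That's 1713.3846 × 5698 ≈ 9762866 black pixels.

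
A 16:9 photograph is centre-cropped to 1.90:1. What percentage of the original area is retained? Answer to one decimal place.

93.6%

Going from 16:9 to 1.90:1 means cutting height while keeping width.
Area ratio = (1.778)/(1.900) = 93.57% retained.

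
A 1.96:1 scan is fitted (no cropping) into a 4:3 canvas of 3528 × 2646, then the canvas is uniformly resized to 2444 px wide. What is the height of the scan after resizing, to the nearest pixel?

1247 px

At 3528×2646 the scan is width-limited, so height = 3528 / 1.960 ≈ 1800.00 px.
The frame scales by 2444/3528 = 0.6927; 1800.00 × 0.6927 ≈ 1246.94 px.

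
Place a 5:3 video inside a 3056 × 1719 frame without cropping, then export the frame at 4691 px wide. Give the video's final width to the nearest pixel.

Fitted into 3056×1719, the video spans the height; its width is 1719 × 5/3 ≈ 2865.00 px.
Resizing to 4691 px wide multiplies everything by 1.5350: 2865.00 → 4397.81 px.

4398 px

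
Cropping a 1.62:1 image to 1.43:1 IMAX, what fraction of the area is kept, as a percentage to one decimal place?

88.3%

The height stays; only width is cut (since 1.43:1 IMAX is narrower than 1.62:1).
(1.430)/(1.620) ≈ 0.883 of the area survives.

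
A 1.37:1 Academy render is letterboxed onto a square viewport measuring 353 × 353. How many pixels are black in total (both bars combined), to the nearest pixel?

33654 pixels

Since 1.370 > 1.000, the render is width-limited.
Content height = 353 / 1.370 ≈ 257.6642 px.
Black = 353 − 257.6642 = 95.3358 px.
That's 95.3358 × 353 ≈ 33654 black pixels.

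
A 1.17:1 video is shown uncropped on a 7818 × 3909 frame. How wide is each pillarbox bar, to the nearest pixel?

1.17:1 (1.170) < Univisium 2:1 (2.000), so the video fills the height.
The video is 3909 × 1.170 ≈ 4573.53 px wide.
Leftover width: 7818 − 4573.53 = 3244.47 px → 1622.23 each side.

1622 px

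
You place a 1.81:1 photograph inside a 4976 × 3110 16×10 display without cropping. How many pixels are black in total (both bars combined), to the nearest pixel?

Since 1.810 > 1.600, the photograph is width-limited.
The photograph is 4976 / 1.810 ≈ 2749.1713 px tall.
Leftover height: 3110 − 2749.1713 = 360.8287 px.
Across the 4976-px span: 360.8287 × 4976 ≈ 1795484 px.

1795484 pixels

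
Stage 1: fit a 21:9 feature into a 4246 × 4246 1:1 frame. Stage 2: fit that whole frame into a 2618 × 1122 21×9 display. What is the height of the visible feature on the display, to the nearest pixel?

481 px

Inside the 4246×4246 canvas the feature is width-limited at 4246.00 × 1819.71.
Second fit — the 1:1 canvas into 2618×1122 spans the height: 1122.00 × 1122.00 (×0.2642 from 4246×4246).
Applying the same ×0.2642: 1819.71 → 480.86.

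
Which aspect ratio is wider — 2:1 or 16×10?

2:1

2 and 16×10 = 1.6; 2 > 1.6.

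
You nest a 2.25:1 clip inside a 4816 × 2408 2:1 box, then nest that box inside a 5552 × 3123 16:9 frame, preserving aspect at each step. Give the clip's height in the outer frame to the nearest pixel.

Inside the 4816×2408 canvas the clip is width-limited at 4816.00 × 2140.44.
Second fit — the 2:1 canvas into 5552×3123 spans the width: 5552.00 × 2776.00 (×1.1528 from 4816×2408).
The clip scales with it: height 2140.44 × 1.1528 ≈ 2467.56.

2468 px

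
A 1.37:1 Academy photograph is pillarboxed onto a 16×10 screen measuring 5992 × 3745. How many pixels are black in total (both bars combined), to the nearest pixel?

3225756 pixels

1.37:1 Academy is narrower than 16×10, so it spans the full height.
That makes the image 5130.6500 px wide (3745 × 1.370).
Leftover width: 5992 − 5130.6500 = 861.3500 px.
That's 861.3500 × 3745 ≈ 3225756 black pixels.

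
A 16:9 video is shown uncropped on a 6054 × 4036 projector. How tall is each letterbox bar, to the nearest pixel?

315 px

16:9 (1.778) > 3×2 (1.500), so the video fills the width.
Content height = 6054 × 9/16 ≈ 3405.38 px.
Leftover height: 4036 − 3405.38 = 630.62 px → 315.31 each side.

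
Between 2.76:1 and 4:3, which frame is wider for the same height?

2.76 and 4:3 = 1.333; 2.76 > 1.333.

2.76:1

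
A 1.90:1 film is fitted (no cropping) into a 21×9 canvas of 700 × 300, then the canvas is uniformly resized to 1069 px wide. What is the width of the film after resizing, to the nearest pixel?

870 px

Fitted into 700×300, the film spans the height; its width is 300 × 1.900 ≈ 570.00 px.
Resizing to 1069 px wide multiplies everything by 1.5271: 570.00 → 870.47 px.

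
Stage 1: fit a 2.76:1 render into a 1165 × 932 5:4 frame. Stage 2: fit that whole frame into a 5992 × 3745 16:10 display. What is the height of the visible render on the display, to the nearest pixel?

Inside the 1165×932 canvas the render is width-limited at 1165.00 × 422.10.
The 5:4 canvas is height-limited in 5992×3745, giving 4681.25 × 3745.00; scale factor 4.0182.
So the render's height is 422.10 × 4.0182 ≈ 1696.11.

1696 px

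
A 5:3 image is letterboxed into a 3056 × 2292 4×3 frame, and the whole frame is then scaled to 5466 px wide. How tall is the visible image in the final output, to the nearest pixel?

At 3056×2292 the image is width-limited, so height = 3056 × 3/5 ≈ 1833.60 px.
Resizing to 5466 px wide multiplies everything by 1.7886: 1833.60 → 3279.60 px.

3280 px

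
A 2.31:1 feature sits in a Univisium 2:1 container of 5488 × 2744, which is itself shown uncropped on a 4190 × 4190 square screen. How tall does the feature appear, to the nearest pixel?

1814 px

First fit — 2.31:1 into 5488×2744 spans the width: 5488.00 × 2375.76.
The Univisium 2:1 canvas is width-limited in 4190×4190, giving 4190.00 × 2095.00; scale factor 0.7635.
Applying the same ×0.7635: 2375.76 → 1813.85.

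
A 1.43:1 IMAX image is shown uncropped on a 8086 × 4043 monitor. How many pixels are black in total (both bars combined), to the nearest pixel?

Since 1.430 < 2.000, the image is height-limited.
The image is 4043 × 1.430 ≈ 5781.4900 px wide.
8086 − 5781.4900 = 2304.5100 px of bars.
Bar area = 2304.5100 × 4043 ≈ 9317134 px.

9317134 pixels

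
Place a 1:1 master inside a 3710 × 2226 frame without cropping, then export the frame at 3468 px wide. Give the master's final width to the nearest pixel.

In the 3710×2226 frame the master fills the height: width = 2226 × 1/1 ≈ 2226.00 px.
Scaling 3710 → 3468 is ×0.9348, so the width becomes 2226.00 × 0.9348 ≈ 2080.80 px.

2081 px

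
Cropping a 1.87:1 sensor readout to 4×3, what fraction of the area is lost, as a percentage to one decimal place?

The height stays; only width is cut (since 4×3 is narrower than 1.87:1).
Fraction kept = (1.333)/(1.870) ≈ 71.30%, so 28.70% is lost.

28.7%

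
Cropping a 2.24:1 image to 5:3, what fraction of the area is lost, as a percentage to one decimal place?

25.6%

5:3 is narrower than 2.24:1, so the crop keeps the full height and trims the width.
Fraction kept = (1.667)/(2.240) ≈ 74.40%, so 25.60% is lost.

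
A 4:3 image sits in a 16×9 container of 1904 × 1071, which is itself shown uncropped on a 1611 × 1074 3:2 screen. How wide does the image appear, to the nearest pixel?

1208 px

Inside the 1904×1071 canvas the image is height-limited at 1428.00 × 1071.00.
The 16×9 canvas is width-limited in 1611×1074, giving 1611.00 × 906.19; scale factor 0.8461.
So the image's width is 1428.00 × 0.8461 ≈ 1208.25.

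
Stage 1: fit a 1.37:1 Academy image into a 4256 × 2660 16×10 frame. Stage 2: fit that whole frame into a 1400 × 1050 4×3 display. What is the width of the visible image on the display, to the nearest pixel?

1199 px

Inside the 4256×2660 canvas the image is height-limited at 3644.20 × 2660.00.
16×10 in 1400×1050: fills the width, so the intermediate becomes 1400.00 × 875.00 — a scale of ×0.3289.
The image scales with it: width 3644.20 × 0.3289 ≈ 1198.75.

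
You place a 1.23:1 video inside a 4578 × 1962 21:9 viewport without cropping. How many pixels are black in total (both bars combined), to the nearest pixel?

4247220 pixels

1.23:1 is narrower than 21:9, so it spans the full height.
Content width = 1962 × 1.230 ≈ 2413.2600 px.
Leftover width: 4578 − 2413.2600 = 2164.7400 px.
That's 2164.7400 × 1962 ≈ 4247220 black pixels.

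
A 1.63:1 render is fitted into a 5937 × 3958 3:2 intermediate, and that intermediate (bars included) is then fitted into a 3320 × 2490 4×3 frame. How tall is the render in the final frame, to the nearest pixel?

Inside the 5937×3958 canvas the render is width-limited at 5937.00 × 3642.33.
The 3:2 canvas is width-limited in 3320×2490, giving 3320.00 × 2213.33; scale factor 0.5592.
Applying the same ×0.5592: 3642.33 → 2036.81.

2037 px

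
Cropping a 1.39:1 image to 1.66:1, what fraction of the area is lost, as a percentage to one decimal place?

The width stays; only height is cut (since 1.66:1 is wider than 1.39:1).
Fraction kept = (1.390)/(1.660) ≈ 83.73%, so 16.27% is lost.

16.3%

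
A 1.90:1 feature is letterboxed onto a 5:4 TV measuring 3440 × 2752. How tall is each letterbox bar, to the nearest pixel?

1.90:1 is wider than 5:4, so it spans the full width.
That makes the image 1810.53 px tall (3440 / 1.900).
Leftover height: 2752 − 1810.53 = 941.47 px → 470.74 each side.

471 px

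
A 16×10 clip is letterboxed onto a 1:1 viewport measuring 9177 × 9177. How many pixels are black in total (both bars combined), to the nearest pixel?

Since 1.600 > 1.000, the clip is width-limited.
That makes the image 5735.6250 px tall (9177 × 10/16).
Black = 9177 − 5735.6250 = 3441.3750 px.
Across the 9177-px span: 3441.3750 × 9177 ≈ 31581498 px.

31581498 pixels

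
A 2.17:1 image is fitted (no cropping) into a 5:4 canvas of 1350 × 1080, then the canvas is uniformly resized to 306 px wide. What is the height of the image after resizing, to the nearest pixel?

141 px

In the 1350×1080 frame the image fills the width: height = 1350 / 2.170 ≈ 622.12 px.
Resizing to 306 px wide multiplies everything by 0.2267: 622.12 → 141.01 px.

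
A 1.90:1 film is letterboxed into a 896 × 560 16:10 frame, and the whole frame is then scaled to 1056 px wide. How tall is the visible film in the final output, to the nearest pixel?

556 px

In the 896×560 frame the film fills the width: height = 896 / 1.900 ≈ 471.58 px.
Scaling 896 → 1056 is ×1.1786, so the height becomes 471.58 × 1.1786 ≈ 555.79 px.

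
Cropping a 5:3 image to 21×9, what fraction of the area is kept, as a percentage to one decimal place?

71.4%

Going from 5:3 to 21×9 means cutting height while keeping width.
(1.667)/(2.333) ≈ 0.714 of the area survives.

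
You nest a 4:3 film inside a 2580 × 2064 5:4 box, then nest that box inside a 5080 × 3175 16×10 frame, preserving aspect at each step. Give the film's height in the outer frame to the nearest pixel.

2977 px

Inside the 2580×2064 canvas the film is width-limited at 2580.00 × 1935.00.
5:4 in 5080×3175: fills the height, so the intermediate becomes 3968.75 × 3175.00 — a scale of ×1.5383.
Applying the same ×1.5383: 1935.00 → 2976.56.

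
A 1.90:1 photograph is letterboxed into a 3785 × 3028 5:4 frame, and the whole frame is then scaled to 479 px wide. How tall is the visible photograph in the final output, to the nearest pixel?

252 px

At 3785×3028 the photograph is width-limited, so height = 3785 / 1.900 ≈ 1992.11 px.
Resizing to 479 px wide multiplies everything by 0.1266: 1992.11 → 252.11 px.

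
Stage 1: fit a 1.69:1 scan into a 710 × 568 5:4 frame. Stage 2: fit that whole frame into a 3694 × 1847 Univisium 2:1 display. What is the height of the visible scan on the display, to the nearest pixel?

1366 px

Inside the 710×568 canvas the scan is width-limited at 710.00 × 420.12.
The 5:4 canvas is height-limited in 3694×1847, giving 2308.75 × 1847.00; scale factor 3.2518.
So the scan's height is 420.12 × 3.2518 ≈ 1366.12.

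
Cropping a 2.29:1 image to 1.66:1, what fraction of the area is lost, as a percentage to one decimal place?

Going from 2.29:1 to 1.66:1 means cutting width while keeping height.
Fraction kept = (1.660)/(2.290) ≈ 72.49%, so 27.51% is lost.

27.5%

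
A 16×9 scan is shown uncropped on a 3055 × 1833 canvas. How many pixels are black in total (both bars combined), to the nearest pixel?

16×9 is wider than 5:3, so it spans the full width.
The scan is 3055 × 9/16 ≈ 1718.4375 px tall.
Leftover height: 1833 − 1718.4375 = 114.5625 px.
Bar area = 114.5625 × 3055 ≈ 349988 px.

349988 pixels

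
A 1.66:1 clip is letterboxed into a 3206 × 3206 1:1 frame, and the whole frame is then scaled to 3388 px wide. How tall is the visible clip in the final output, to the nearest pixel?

2041 px

In the 3206×3206 frame the clip fills the width: height = 3206 / 1.660 ≈ 1931.33 px.
The frame scales by 3388/3206 = 1.0568; 1931.33 × 1.0568 ≈ 2040.96 px.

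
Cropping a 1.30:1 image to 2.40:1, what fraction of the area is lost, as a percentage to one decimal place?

45.8%

The width stays; only height is cut (since 2.40:1 is wider than 1.30:1).
Fraction kept = (1.300)/(2.400) ≈ 54.17%, so 45.83% is lost.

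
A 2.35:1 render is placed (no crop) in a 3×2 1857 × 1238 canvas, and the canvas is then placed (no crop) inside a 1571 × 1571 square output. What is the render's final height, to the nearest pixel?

First fit — 2.35:1 into 1857×1238 spans the width: 1857.00 × 790.21.
3×2 in 1571×1571: fills the width, so the intermediate becomes 1571.00 × 1047.33 — a scale of ×0.8460.
Applying the same ×0.8460: 790.21 → 668.51.

669 px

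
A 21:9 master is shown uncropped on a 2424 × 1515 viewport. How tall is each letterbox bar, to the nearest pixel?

238 px

21:9 (2.333) > 16:10 (1.600), so the master fills the width.
Content height = 2424 × 9/21 ≈ 1038.86 px.
Black = 1515 − 1038.86 = 476.14 px, or 238.07 per bar.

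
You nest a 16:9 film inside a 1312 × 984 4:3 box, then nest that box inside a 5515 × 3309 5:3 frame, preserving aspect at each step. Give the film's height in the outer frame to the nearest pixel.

2482 px

16:9 in 1312×984: fills the width, so the film is 1312.00 × 738.00.
Second fit — the 4:3 canvas into 5515×3309 spans the height: 4412.00 × 3309.00 (×3.3628 from 1312×984).
So the film's height is 738.00 × 3.3628 ≈ 2481.75.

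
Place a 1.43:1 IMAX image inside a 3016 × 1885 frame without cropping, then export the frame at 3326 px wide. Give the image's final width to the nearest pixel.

2973 px

In the 3016×1885 frame the image fills the height: width = 1885 × 1.430 ≈ 2695.55 px.
The frame scales by 3326/3016 = 1.1028; 2695.55 × 1.1028 ≈ 2972.61 px.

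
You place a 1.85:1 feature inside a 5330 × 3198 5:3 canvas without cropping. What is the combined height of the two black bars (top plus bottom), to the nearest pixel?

1.85:1 (1.850) > 5:3 (1.667), so the feature fills the width.
That makes the image 2881.08 px tall (5330 / 1.850).
Leftover height: 3198 − 2881.08 = 316.92 px.

317 px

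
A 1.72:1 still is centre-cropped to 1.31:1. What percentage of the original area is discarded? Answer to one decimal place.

23.8%

Going from 1.72:1 to 1.31:1 means cutting width while keeping height.
Fraction kept = (1.310)/(1.720) ≈ 76.16%, so 23.84% is lost.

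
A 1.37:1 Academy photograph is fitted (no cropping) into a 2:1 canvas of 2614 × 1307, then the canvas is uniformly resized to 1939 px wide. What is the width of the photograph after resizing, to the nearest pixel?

Fitted into 2614×1307, the photograph spans the height; its width is 1307 × 1.370 ≈ 1790.59 px.
The frame scales by 1939/2614 = 0.7418; 1790.59 × 0.7418 ≈ 1328.21 px.

1328 px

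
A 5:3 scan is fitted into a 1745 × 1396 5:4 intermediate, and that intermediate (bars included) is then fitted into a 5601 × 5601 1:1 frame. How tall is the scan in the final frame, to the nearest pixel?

First fit — 5:3 into 1745×1396 spans the width: 1745.00 × 1047.00.
5:4 in 5601×5601: fills the width, so the intermediate becomes 5601.00 × 4480.80 — a scale of ×3.2097.
The scan scales with it: height 1047.00 × 3.2097 ≈ 3360.60.

3361 px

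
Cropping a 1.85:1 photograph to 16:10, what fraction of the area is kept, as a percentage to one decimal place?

Going from 1.85:1 to 16:10 means cutting width while keeping height.
Fraction kept = (1.600)/(1.850) ≈ 86.49%.

86.5%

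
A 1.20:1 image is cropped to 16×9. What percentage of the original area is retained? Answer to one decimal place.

67.5%

The width stays; only height is cut (since 16×9 is wider than 1.20:1).
(1.200)/(1.778) ≈ 0.675 of the area survives.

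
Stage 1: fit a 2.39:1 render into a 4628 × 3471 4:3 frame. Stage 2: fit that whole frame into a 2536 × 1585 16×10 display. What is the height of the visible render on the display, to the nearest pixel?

884 px

2.39:1 in 4628×3471: fills the width, so the render is 4628.00 × 1936.40.
The 4:3 canvas is height-limited in 2536×1585, giving 2113.33 × 1585.00; scale factor 0.4566.
Applying the same ×0.4566: 1936.40 → 884.24.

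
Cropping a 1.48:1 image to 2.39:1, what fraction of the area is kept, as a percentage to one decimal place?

61.9%

Going from 1.48:1 to 2.39:1 means cutting height while keeping width.
Fraction kept = (1.480)/(2.390) ≈ 61.92%.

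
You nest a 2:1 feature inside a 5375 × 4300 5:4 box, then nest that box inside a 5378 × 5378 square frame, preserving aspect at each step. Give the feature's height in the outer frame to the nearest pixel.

2:1 in 5375×4300: fills the width, so the feature is 5375.00 × 2687.50.
5:4 in 5378×5378: fills the width, so the intermediate becomes 5378.00 × 4302.40 — a scale of ×1.0006.
The feature scales with it: height 2687.50 × 1.0006 ≈ 2689.00.

2689 px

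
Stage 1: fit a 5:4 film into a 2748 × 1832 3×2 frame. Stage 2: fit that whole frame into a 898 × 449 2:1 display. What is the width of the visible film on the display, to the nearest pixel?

5:4 in 2748×1832: fills the height, so the film is 2290.00 × 1832.00.
Second fit — the 3×2 canvas into 898×449 spans the height: 673.50 × 449.00 (×0.2451 from 2748×1832).
So the film's width is 2290.00 × 0.2451 ≈ 561.25.

561 px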